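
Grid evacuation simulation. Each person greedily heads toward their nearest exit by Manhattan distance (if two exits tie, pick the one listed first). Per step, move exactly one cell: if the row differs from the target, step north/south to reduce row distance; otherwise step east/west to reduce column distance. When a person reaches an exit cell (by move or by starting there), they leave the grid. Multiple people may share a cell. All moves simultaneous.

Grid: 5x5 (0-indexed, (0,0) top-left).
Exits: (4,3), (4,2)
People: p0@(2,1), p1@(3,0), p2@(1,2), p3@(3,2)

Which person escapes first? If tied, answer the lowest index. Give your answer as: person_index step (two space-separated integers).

Answer: 3 1

Derivation:
Step 1: p0:(2,1)->(3,1) | p1:(3,0)->(4,0) | p2:(1,2)->(2,2) | p3:(3,2)->(4,2)->EXIT
Step 2: p0:(3,1)->(4,1) | p1:(4,0)->(4,1) | p2:(2,2)->(3,2) | p3:escaped
Step 3: p0:(4,1)->(4,2)->EXIT | p1:(4,1)->(4,2)->EXIT | p2:(3,2)->(4,2)->EXIT | p3:escaped
Exit steps: [3, 3, 3, 1]
First to escape: p3 at step 1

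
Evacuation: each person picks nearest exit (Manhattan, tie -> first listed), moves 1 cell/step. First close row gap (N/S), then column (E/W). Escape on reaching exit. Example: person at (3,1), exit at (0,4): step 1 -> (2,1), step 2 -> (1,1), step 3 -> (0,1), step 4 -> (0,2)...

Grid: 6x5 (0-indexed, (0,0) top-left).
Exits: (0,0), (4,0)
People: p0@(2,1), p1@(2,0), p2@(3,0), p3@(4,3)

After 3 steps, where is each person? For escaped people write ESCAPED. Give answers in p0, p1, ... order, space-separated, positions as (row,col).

Step 1: p0:(2,1)->(1,1) | p1:(2,0)->(1,0) | p2:(3,0)->(4,0)->EXIT | p3:(4,3)->(4,2)
Step 2: p0:(1,1)->(0,1) | p1:(1,0)->(0,0)->EXIT | p2:escaped | p3:(4,2)->(4,1)
Step 3: p0:(0,1)->(0,0)->EXIT | p1:escaped | p2:escaped | p3:(4,1)->(4,0)->EXIT

ESCAPED ESCAPED ESCAPED ESCAPED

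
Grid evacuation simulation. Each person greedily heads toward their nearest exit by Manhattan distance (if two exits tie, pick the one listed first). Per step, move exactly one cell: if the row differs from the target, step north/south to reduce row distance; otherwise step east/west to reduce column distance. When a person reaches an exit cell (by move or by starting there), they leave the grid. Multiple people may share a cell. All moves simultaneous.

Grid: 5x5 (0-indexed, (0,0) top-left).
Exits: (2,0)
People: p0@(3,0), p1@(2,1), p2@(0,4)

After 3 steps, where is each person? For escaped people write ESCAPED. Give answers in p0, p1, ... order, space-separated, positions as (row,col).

Step 1: p0:(3,0)->(2,0)->EXIT | p1:(2,1)->(2,0)->EXIT | p2:(0,4)->(1,4)
Step 2: p0:escaped | p1:escaped | p2:(1,4)->(2,4)
Step 3: p0:escaped | p1:escaped | p2:(2,4)->(2,3)

ESCAPED ESCAPED (2,3)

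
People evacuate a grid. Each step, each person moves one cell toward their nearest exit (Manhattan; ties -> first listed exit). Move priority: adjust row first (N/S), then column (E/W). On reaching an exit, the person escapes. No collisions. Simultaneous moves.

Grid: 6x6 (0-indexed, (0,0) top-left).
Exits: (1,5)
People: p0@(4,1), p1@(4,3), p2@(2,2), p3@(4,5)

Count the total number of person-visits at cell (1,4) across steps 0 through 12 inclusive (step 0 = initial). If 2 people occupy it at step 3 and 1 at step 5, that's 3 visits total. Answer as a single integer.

Step 0: p0@(4,1) p1@(4,3) p2@(2,2) p3@(4,5) -> at (1,4): 0 [-], cum=0
Step 1: p0@(3,1) p1@(3,3) p2@(1,2) p3@(3,5) -> at (1,4): 0 [-], cum=0
Step 2: p0@(2,1) p1@(2,3) p2@(1,3) p3@(2,5) -> at (1,4): 0 [-], cum=0
Step 3: p0@(1,1) p1@(1,3) p2@(1,4) p3@ESC -> at (1,4): 1 [p2], cum=1
Step 4: p0@(1,2) p1@(1,4) p2@ESC p3@ESC -> at (1,4): 1 [p1], cum=2
Step 5: p0@(1,3) p1@ESC p2@ESC p3@ESC -> at (1,4): 0 [-], cum=2
Step 6: p0@(1,4) p1@ESC p2@ESC p3@ESC -> at (1,4): 1 [p0], cum=3
Step 7: p0@ESC p1@ESC p2@ESC p3@ESC -> at (1,4): 0 [-], cum=3
Total visits = 3

Answer: 3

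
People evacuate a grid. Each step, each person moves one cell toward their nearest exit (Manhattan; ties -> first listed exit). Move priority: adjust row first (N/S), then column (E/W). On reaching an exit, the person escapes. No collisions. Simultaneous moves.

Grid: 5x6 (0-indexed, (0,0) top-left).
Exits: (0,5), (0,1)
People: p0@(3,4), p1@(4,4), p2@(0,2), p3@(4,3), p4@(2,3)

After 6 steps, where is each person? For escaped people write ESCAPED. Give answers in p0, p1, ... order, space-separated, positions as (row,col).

Step 1: p0:(3,4)->(2,4) | p1:(4,4)->(3,4) | p2:(0,2)->(0,1)->EXIT | p3:(4,3)->(3,3) | p4:(2,3)->(1,3)
Step 2: p0:(2,4)->(1,4) | p1:(3,4)->(2,4) | p2:escaped | p3:(3,3)->(2,3) | p4:(1,3)->(0,3)
Step 3: p0:(1,4)->(0,4) | p1:(2,4)->(1,4) | p2:escaped | p3:(2,3)->(1,3) | p4:(0,3)->(0,4)
Step 4: p0:(0,4)->(0,5)->EXIT | p1:(1,4)->(0,4) | p2:escaped | p3:(1,3)->(0,3) | p4:(0,4)->(0,5)->EXIT
Step 5: p0:escaped | p1:(0,4)->(0,5)->EXIT | p2:escaped | p3:(0,3)->(0,4) | p4:escaped
Step 6: p0:escaped | p1:escaped | p2:escaped | p3:(0,4)->(0,5)->EXIT | p4:escaped

ESCAPED ESCAPED ESCAPED ESCAPED ESCAPED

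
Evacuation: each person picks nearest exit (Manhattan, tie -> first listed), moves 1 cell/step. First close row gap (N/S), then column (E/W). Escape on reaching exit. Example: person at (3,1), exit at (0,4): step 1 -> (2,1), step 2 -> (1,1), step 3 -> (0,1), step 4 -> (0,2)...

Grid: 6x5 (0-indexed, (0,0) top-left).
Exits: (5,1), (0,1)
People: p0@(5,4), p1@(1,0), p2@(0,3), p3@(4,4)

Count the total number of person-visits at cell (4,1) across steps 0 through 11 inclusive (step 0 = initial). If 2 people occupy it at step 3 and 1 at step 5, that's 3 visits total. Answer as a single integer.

Step 0: p0@(5,4) p1@(1,0) p2@(0,3) p3@(4,4) -> at (4,1): 0 [-], cum=0
Step 1: p0@(5,3) p1@(0,0) p2@(0,2) p3@(5,4) -> at (4,1): 0 [-], cum=0
Step 2: p0@(5,2) p1@ESC p2@ESC p3@(5,3) -> at (4,1): 0 [-], cum=0
Step 3: p0@ESC p1@ESC p2@ESC p3@(5,2) -> at (4,1): 0 [-], cum=0
Step 4: p0@ESC p1@ESC p2@ESC p3@ESC -> at (4,1): 0 [-], cum=0
Total visits = 0

Answer: 0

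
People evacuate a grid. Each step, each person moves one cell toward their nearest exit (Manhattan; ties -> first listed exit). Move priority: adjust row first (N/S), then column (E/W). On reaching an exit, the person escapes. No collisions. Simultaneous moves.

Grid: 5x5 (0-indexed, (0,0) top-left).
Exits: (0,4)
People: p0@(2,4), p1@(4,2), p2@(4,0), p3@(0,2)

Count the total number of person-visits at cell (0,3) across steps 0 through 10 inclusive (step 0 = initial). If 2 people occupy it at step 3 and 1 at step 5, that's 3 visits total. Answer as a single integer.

Step 0: p0@(2,4) p1@(4,2) p2@(4,0) p3@(0,2) -> at (0,3): 0 [-], cum=0
Step 1: p0@(1,4) p1@(3,2) p2@(3,0) p3@(0,3) -> at (0,3): 1 [p3], cum=1
Step 2: p0@ESC p1@(2,2) p2@(2,0) p3@ESC -> at (0,3): 0 [-], cum=1
Step 3: p0@ESC p1@(1,2) p2@(1,0) p3@ESC -> at (0,3): 0 [-], cum=1
Step 4: p0@ESC p1@(0,2) p2@(0,0) p3@ESC -> at (0,3): 0 [-], cum=1
Step 5: p0@ESC p1@(0,3) p2@(0,1) p3@ESC -> at (0,3): 1 [p1], cum=2
Step 6: p0@ESC p1@ESC p2@(0,2) p3@ESC -> at (0,3): 0 [-], cum=2
Step 7: p0@ESC p1@ESC p2@(0,3) p3@ESC -> at (0,3): 1 [p2], cum=3
Step 8: p0@ESC p1@ESC p2@ESC p3@ESC -> at (0,3): 0 [-], cum=3
Total visits = 3

Answer: 3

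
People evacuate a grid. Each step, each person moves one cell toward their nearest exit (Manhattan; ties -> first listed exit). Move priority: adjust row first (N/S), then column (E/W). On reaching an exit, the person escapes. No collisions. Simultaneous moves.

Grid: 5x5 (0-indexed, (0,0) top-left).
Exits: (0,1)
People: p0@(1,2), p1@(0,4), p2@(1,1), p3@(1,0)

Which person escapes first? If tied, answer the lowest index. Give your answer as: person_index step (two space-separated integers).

Answer: 2 1

Derivation:
Step 1: p0:(1,2)->(0,2) | p1:(0,4)->(0,3) | p2:(1,1)->(0,1)->EXIT | p3:(1,0)->(0,0)
Step 2: p0:(0,2)->(0,1)->EXIT | p1:(0,3)->(0,2) | p2:escaped | p3:(0,0)->(0,1)->EXIT
Step 3: p0:escaped | p1:(0,2)->(0,1)->EXIT | p2:escaped | p3:escaped
Exit steps: [2, 3, 1, 2]
First to escape: p2 at step 1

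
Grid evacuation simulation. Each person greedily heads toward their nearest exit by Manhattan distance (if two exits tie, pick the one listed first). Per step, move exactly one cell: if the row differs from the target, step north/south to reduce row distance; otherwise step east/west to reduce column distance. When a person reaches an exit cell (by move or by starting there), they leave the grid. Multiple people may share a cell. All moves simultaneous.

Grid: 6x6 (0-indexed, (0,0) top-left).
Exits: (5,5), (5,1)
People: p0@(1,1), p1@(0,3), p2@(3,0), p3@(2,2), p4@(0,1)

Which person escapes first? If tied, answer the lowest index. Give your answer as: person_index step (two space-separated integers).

Step 1: p0:(1,1)->(2,1) | p1:(0,3)->(1,3) | p2:(3,0)->(4,0) | p3:(2,2)->(3,2) | p4:(0,1)->(1,1)
Step 2: p0:(2,1)->(3,1) | p1:(1,3)->(2,3) | p2:(4,0)->(5,0) | p3:(3,2)->(4,2) | p4:(1,1)->(2,1)
Step 3: p0:(3,1)->(4,1) | p1:(2,3)->(3,3) | p2:(5,0)->(5,1)->EXIT | p3:(4,2)->(5,2) | p4:(2,1)->(3,1)
Step 4: p0:(4,1)->(5,1)->EXIT | p1:(3,3)->(4,3) | p2:escaped | p3:(5,2)->(5,1)->EXIT | p4:(3,1)->(4,1)
Step 5: p0:escaped | p1:(4,3)->(5,3) | p2:escaped | p3:escaped | p4:(4,1)->(5,1)->EXIT
Step 6: p0:escaped | p1:(5,3)->(5,4) | p2:escaped | p3:escaped | p4:escaped
Step 7: p0:escaped | p1:(5,4)->(5,5)->EXIT | p2:escaped | p3:escaped | p4:escaped
Exit steps: [4, 7, 3, 4, 5]
First to escape: p2 at step 3

Answer: 2 3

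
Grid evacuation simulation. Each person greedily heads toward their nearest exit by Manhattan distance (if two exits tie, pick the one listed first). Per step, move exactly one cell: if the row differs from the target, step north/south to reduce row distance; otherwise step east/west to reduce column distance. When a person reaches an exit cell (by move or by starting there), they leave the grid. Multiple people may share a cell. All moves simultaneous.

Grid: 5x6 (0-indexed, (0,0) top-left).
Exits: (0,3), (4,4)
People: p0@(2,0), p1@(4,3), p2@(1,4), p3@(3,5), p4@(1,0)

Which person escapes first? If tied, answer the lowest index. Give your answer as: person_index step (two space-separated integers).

Step 1: p0:(2,0)->(1,0) | p1:(4,3)->(4,4)->EXIT | p2:(1,4)->(0,4) | p3:(3,5)->(4,5) | p4:(1,0)->(0,0)
Step 2: p0:(1,0)->(0,0) | p1:escaped | p2:(0,4)->(0,3)->EXIT | p3:(4,5)->(4,4)->EXIT | p4:(0,0)->(0,1)
Step 3: p0:(0,0)->(0,1) | p1:escaped | p2:escaped | p3:escaped | p4:(0,1)->(0,2)
Step 4: p0:(0,1)->(0,2) | p1:escaped | p2:escaped | p3:escaped | p4:(0,2)->(0,3)->EXIT
Step 5: p0:(0,2)->(0,3)->EXIT | p1:escaped | p2:escaped | p3:escaped | p4:escaped
Exit steps: [5, 1, 2, 2, 4]
First to escape: p1 at step 1

Answer: 1 1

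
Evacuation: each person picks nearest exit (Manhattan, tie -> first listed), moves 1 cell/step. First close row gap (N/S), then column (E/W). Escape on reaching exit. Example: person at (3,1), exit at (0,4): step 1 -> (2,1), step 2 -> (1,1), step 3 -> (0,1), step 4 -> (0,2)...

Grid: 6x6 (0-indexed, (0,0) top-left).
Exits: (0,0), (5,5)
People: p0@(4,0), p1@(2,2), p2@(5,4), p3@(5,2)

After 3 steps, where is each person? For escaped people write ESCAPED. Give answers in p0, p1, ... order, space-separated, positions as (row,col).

Step 1: p0:(4,0)->(3,0) | p1:(2,2)->(1,2) | p2:(5,4)->(5,5)->EXIT | p3:(5,2)->(5,3)
Step 2: p0:(3,0)->(2,0) | p1:(1,2)->(0,2) | p2:escaped | p3:(5,3)->(5,4)
Step 3: p0:(2,0)->(1,0) | p1:(0,2)->(0,1) | p2:escaped | p3:(5,4)->(5,5)->EXIT

(1,0) (0,1) ESCAPED ESCAPED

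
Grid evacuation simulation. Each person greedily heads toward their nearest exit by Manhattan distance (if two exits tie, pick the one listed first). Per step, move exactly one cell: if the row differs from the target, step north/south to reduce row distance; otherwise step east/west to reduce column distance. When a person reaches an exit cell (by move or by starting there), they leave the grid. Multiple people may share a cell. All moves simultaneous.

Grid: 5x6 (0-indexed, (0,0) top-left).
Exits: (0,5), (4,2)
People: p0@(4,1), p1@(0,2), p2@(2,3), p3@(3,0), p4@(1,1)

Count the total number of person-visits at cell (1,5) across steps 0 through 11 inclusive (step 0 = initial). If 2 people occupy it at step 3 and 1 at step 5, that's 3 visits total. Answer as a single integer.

Step 0: p0@(4,1) p1@(0,2) p2@(2,3) p3@(3,0) p4@(1,1) -> at (1,5): 0 [-], cum=0
Step 1: p0@ESC p1@(0,3) p2@(3,3) p3@(4,0) p4@(2,1) -> at (1,5): 0 [-], cum=0
Step 2: p0@ESC p1@(0,4) p2@(4,3) p3@(4,1) p4@(3,1) -> at (1,5): 0 [-], cum=0
Step 3: p0@ESC p1@ESC p2@ESC p3@ESC p4@(4,1) -> at (1,5): 0 [-], cum=0
Step 4: p0@ESC p1@ESC p2@ESC p3@ESC p4@ESC -> at (1,5): 0 [-], cum=0
Total visits = 0

Answer: 0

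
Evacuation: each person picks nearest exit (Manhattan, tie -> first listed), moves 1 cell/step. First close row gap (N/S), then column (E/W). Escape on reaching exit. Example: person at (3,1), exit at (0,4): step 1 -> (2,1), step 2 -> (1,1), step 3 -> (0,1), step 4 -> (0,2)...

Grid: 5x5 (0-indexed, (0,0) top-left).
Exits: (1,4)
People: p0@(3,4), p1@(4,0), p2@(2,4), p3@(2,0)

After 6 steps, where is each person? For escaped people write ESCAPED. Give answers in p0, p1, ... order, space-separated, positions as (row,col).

Step 1: p0:(3,4)->(2,4) | p1:(4,0)->(3,0) | p2:(2,4)->(1,4)->EXIT | p3:(2,0)->(1,0)
Step 2: p0:(2,4)->(1,4)->EXIT | p1:(3,0)->(2,0) | p2:escaped | p3:(1,0)->(1,1)
Step 3: p0:escaped | p1:(2,0)->(1,0) | p2:escaped | p3:(1,1)->(1,2)
Step 4: p0:escaped | p1:(1,0)->(1,1) | p2:escaped | p3:(1,2)->(1,3)
Step 5: p0:escaped | p1:(1,1)->(1,2) | p2:escaped | p3:(1,3)->(1,4)->EXIT
Step 6: p0:escaped | p1:(1,2)->(1,3) | p2:escaped | p3:escaped

ESCAPED (1,3) ESCAPED ESCAPED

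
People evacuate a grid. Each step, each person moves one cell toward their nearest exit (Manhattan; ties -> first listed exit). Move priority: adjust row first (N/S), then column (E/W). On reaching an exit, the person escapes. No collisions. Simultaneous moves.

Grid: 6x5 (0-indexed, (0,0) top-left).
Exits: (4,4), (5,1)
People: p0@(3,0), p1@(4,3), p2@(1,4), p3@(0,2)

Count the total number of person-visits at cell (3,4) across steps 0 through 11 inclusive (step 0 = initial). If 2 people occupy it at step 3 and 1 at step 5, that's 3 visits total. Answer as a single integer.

Step 0: p0@(3,0) p1@(4,3) p2@(1,4) p3@(0,2) -> at (3,4): 0 [-], cum=0
Step 1: p0@(4,0) p1@ESC p2@(2,4) p3@(1,2) -> at (3,4): 0 [-], cum=0
Step 2: p0@(5,0) p1@ESC p2@(3,4) p3@(2,2) -> at (3,4): 1 [p2], cum=1
Step 3: p0@ESC p1@ESC p2@ESC p3@(3,2) -> at (3,4): 0 [-], cum=1
Step 4: p0@ESC p1@ESC p2@ESC p3@(4,2) -> at (3,4): 0 [-], cum=1
Step 5: p0@ESC p1@ESC p2@ESC p3@(4,3) -> at (3,4): 0 [-], cum=1
Step 6: p0@ESC p1@ESC p2@ESC p3@ESC -> at (3,4): 0 [-], cum=1
Total visits = 1

Answer: 1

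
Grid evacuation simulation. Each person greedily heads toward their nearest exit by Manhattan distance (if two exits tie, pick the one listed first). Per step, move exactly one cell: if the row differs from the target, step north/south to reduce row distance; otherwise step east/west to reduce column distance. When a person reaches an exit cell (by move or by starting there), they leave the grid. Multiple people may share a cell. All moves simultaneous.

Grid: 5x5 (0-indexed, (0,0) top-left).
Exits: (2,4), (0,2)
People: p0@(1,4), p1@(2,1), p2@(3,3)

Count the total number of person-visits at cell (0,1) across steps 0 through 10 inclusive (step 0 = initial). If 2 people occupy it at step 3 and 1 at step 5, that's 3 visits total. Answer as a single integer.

Step 0: p0@(1,4) p1@(2,1) p2@(3,3) -> at (0,1): 0 [-], cum=0
Step 1: p0@ESC p1@(2,2) p2@(2,3) -> at (0,1): 0 [-], cum=0
Step 2: p0@ESC p1@(2,3) p2@ESC -> at (0,1): 0 [-], cum=0
Step 3: p0@ESC p1@ESC p2@ESC -> at (0,1): 0 [-], cum=0
Total visits = 0

Answer: 0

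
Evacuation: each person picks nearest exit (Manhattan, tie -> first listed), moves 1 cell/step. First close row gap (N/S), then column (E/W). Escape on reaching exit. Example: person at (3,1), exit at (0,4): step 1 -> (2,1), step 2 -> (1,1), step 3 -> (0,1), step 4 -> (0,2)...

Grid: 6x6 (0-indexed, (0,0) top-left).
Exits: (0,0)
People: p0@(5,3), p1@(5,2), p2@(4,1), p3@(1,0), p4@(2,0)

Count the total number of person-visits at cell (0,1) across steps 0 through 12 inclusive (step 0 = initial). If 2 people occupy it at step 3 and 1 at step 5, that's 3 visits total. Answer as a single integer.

Step 0: p0@(5,3) p1@(5,2) p2@(4,1) p3@(1,0) p4@(2,0) -> at (0,1): 0 [-], cum=0
Step 1: p0@(4,3) p1@(4,2) p2@(3,1) p3@ESC p4@(1,0) -> at (0,1): 0 [-], cum=0
Step 2: p0@(3,3) p1@(3,2) p2@(2,1) p3@ESC p4@ESC -> at (0,1): 0 [-], cum=0
Step 3: p0@(2,3) p1@(2,2) p2@(1,1) p3@ESC p4@ESC -> at (0,1): 0 [-], cum=0
Step 4: p0@(1,3) p1@(1,2) p2@(0,1) p3@ESC p4@ESC -> at (0,1): 1 [p2], cum=1
Step 5: p0@(0,3) p1@(0,2) p2@ESC p3@ESC p4@ESC -> at (0,1): 0 [-], cum=1
Step 6: p0@(0,2) p1@(0,1) p2@ESC p3@ESC p4@ESC -> at (0,1): 1 [p1], cum=2
Step 7: p0@(0,1) p1@ESC p2@ESC p3@ESC p4@ESC -> at (0,1): 1 [p0], cum=3
Step 8: p0@ESC p1@ESC p2@ESC p3@ESC p4@ESC -> at (0,1): 0 [-], cum=3
Total visits = 3

Answer: 3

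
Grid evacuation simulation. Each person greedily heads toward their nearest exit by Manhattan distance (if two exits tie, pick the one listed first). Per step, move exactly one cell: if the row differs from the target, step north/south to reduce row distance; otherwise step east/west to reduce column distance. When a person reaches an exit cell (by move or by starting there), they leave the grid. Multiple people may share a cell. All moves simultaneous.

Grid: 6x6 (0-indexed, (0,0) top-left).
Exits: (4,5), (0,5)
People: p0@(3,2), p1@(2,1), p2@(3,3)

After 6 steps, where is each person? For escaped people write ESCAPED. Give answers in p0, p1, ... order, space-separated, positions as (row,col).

Step 1: p0:(3,2)->(4,2) | p1:(2,1)->(3,1) | p2:(3,3)->(4,3)
Step 2: p0:(4,2)->(4,3) | p1:(3,1)->(4,1) | p2:(4,3)->(4,4)
Step 3: p0:(4,3)->(4,4) | p1:(4,1)->(4,2) | p2:(4,4)->(4,5)->EXIT
Step 4: p0:(4,4)->(4,5)->EXIT | p1:(4,2)->(4,3) | p2:escaped
Step 5: p0:escaped | p1:(4,3)->(4,4) | p2:escaped
Step 6: p0:escaped | p1:(4,4)->(4,5)->EXIT | p2:escaped

ESCAPED ESCAPED ESCAPED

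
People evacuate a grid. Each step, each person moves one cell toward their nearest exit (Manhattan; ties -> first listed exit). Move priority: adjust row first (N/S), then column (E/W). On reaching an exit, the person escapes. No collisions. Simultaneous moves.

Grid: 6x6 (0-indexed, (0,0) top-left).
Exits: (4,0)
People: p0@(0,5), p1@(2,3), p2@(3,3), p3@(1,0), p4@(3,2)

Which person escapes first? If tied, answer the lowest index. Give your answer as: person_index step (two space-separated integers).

Answer: 3 3

Derivation:
Step 1: p0:(0,5)->(1,5) | p1:(2,3)->(3,3) | p2:(3,3)->(4,3) | p3:(1,0)->(2,0) | p4:(3,2)->(4,2)
Step 2: p0:(1,5)->(2,5) | p1:(3,3)->(4,3) | p2:(4,3)->(4,2) | p3:(2,0)->(3,0) | p4:(4,2)->(4,1)
Step 3: p0:(2,5)->(3,5) | p1:(4,3)->(4,2) | p2:(4,2)->(4,1) | p3:(3,0)->(4,0)->EXIT | p4:(4,1)->(4,0)->EXIT
Step 4: p0:(3,5)->(4,5) | p1:(4,2)->(4,1) | p2:(4,1)->(4,0)->EXIT | p3:escaped | p4:escaped
Step 5: p0:(4,5)->(4,4) | p1:(4,1)->(4,0)->EXIT | p2:escaped | p3:escaped | p4:escaped
Step 6: p0:(4,4)->(4,3) | p1:escaped | p2:escaped | p3:escaped | p4:escaped
Step 7: p0:(4,3)->(4,2) | p1:escaped | p2:escaped | p3:escaped | p4:escaped
Step 8: p0:(4,2)->(4,1) | p1:escaped | p2:escaped | p3:escaped | p4:escaped
Step 9: p0:(4,1)->(4,0)->EXIT | p1:escaped | p2:escaped | p3:escaped | p4:escaped
Exit steps: [9, 5, 4, 3, 3]
First to escape: p3 at step 3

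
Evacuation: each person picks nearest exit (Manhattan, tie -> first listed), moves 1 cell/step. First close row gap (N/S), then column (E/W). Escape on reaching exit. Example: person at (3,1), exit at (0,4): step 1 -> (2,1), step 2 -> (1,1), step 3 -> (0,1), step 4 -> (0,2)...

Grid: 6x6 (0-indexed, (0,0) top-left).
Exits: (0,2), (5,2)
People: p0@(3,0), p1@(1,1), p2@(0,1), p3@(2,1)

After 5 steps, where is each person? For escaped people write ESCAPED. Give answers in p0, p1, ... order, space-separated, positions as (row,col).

Step 1: p0:(3,0)->(4,0) | p1:(1,1)->(0,1) | p2:(0,1)->(0,2)->EXIT | p3:(2,1)->(1,1)
Step 2: p0:(4,0)->(5,0) | p1:(0,1)->(0,2)->EXIT | p2:escaped | p3:(1,1)->(0,1)
Step 3: p0:(5,0)->(5,1) | p1:escaped | p2:escaped | p3:(0,1)->(0,2)->EXIT
Step 4: p0:(5,1)->(5,2)->EXIT | p1:escaped | p2:escaped | p3:escaped

ESCAPED ESCAPED ESCAPED ESCAPED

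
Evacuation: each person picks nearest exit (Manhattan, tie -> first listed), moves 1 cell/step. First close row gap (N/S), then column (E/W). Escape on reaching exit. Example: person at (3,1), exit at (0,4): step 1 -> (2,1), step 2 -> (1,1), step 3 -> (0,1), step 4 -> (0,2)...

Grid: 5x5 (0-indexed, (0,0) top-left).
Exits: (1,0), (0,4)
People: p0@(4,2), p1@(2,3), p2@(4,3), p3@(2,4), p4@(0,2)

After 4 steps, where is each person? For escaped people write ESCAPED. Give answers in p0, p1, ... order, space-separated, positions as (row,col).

Step 1: p0:(4,2)->(3,2) | p1:(2,3)->(1,3) | p2:(4,3)->(3,3) | p3:(2,4)->(1,4) | p4:(0,2)->(0,3)
Step 2: p0:(3,2)->(2,2) | p1:(1,3)->(0,3) | p2:(3,3)->(2,3) | p3:(1,4)->(0,4)->EXIT | p4:(0,3)->(0,4)->EXIT
Step 3: p0:(2,2)->(1,2) | p1:(0,3)->(0,4)->EXIT | p2:(2,3)->(1,3) | p3:escaped | p4:escaped
Step 4: p0:(1,2)->(1,1) | p1:escaped | p2:(1,3)->(0,3) | p3:escaped | p4:escaped

(1,1) ESCAPED (0,3) ESCAPED ESCAPED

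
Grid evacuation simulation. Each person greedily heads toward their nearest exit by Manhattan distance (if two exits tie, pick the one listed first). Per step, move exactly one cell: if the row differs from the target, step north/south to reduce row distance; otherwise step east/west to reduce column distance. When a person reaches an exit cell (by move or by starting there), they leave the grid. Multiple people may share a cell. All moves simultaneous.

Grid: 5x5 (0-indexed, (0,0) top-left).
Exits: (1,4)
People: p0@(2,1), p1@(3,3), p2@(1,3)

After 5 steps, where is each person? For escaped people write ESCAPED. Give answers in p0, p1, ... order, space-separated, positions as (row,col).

Step 1: p0:(2,1)->(1,1) | p1:(3,3)->(2,3) | p2:(1,3)->(1,4)->EXIT
Step 2: p0:(1,1)->(1,2) | p1:(2,3)->(1,3) | p2:escaped
Step 3: p0:(1,2)->(1,3) | p1:(1,3)->(1,4)->EXIT | p2:escaped
Step 4: p0:(1,3)->(1,4)->EXIT | p1:escaped | p2:escaped

ESCAPED ESCAPED ESCAPED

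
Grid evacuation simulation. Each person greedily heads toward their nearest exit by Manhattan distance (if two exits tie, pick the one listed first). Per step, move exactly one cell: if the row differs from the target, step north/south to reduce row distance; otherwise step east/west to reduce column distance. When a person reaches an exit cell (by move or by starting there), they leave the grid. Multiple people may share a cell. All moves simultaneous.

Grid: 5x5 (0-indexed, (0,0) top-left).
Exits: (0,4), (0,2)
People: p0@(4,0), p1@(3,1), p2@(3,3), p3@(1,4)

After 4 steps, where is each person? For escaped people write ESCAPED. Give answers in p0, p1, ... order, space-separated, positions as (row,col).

Step 1: p0:(4,0)->(3,0) | p1:(3,1)->(2,1) | p2:(3,3)->(2,3) | p3:(1,4)->(0,4)->EXIT
Step 2: p0:(3,0)->(2,0) | p1:(2,1)->(1,1) | p2:(2,3)->(1,3) | p3:escaped
Step 3: p0:(2,0)->(1,0) | p1:(1,1)->(0,1) | p2:(1,3)->(0,3) | p3:escaped
Step 4: p0:(1,0)->(0,0) | p1:(0,1)->(0,2)->EXIT | p2:(0,3)->(0,4)->EXIT | p3:escaped

(0,0) ESCAPED ESCAPED ESCAPED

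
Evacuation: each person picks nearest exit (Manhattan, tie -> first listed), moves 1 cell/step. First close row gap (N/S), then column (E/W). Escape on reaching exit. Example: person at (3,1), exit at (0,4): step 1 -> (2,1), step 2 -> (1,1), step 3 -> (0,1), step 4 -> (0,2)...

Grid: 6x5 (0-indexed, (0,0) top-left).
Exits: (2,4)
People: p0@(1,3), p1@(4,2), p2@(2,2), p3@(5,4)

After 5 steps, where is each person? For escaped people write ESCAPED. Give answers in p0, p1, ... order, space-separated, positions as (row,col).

Step 1: p0:(1,3)->(2,3) | p1:(4,2)->(3,2) | p2:(2,2)->(2,3) | p3:(5,4)->(4,4)
Step 2: p0:(2,3)->(2,4)->EXIT | p1:(3,2)->(2,2) | p2:(2,3)->(2,4)->EXIT | p3:(4,4)->(3,4)
Step 3: p0:escaped | p1:(2,2)->(2,3) | p2:escaped | p3:(3,4)->(2,4)->EXIT
Step 4: p0:escaped | p1:(2,3)->(2,4)->EXIT | p2:escaped | p3:escaped

ESCAPED ESCAPED ESCAPED ESCAPED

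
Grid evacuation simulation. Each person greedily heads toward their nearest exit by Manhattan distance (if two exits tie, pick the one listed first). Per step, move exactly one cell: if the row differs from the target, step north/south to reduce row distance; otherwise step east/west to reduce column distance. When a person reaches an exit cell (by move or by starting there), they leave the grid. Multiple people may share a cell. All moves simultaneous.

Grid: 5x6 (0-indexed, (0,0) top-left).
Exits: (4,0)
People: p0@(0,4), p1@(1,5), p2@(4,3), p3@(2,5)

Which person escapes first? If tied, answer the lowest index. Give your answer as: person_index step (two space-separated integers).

Answer: 2 3

Derivation:
Step 1: p0:(0,4)->(1,4) | p1:(1,5)->(2,5) | p2:(4,3)->(4,2) | p3:(2,5)->(3,5)
Step 2: p0:(1,4)->(2,4) | p1:(2,5)->(3,5) | p2:(4,2)->(4,1) | p3:(3,5)->(4,5)
Step 3: p0:(2,4)->(3,4) | p1:(3,5)->(4,5) | p2:(4,1)->(4,0)->EXIT | p3:(4,5)->(4,4)
Step 4: p0:(3,4)->(4,4) | p1:(4,5)->(4,4) | p2:escaped | p3:(4,4)->(4,3)
Step 5: p0:(4,4)->(4,3) | p1:(4,4)->(4,3) | p2:escaped | p3:(4,3)->(4,2)
Step 6: p0:(4,3)->(4,2) | p1:(4,3)->(4,2) | p2:escaped | p3:(4,2)->(4,1)
Step 7: p0:(4,2)->(4,1) | p1:(4,2)->(4,1) | p2:escaped | p3:(4,1)->(4,0)->EXIT
Step 8: p0:(4,1)->(4,0)->EXIT | p1:(4,1)->(4,0)->EXIT | p2:escaped | p3:escaped
Exit steps: [8, 8, 3, 7]
First to escape: p2 at step 3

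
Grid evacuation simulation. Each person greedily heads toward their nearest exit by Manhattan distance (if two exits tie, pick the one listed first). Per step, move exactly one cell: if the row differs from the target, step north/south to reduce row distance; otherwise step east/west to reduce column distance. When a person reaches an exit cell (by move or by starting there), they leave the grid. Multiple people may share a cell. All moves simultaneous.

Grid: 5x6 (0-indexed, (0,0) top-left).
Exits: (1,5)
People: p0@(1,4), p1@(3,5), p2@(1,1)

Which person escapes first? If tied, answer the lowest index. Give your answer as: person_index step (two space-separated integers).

Answer: 0 1

Derivation:
Step 1: p0:(1,4)->(1,5)->EXIT | p1:(3,5)->(2,5) | p2:(1,1)->(1,2)
Step 2: p0:escaped | p1:(2,5)->(1,5)->EXIT | p2:(1,2)->(1,3)
Step 3: p0:escaped | p1:escaped | p2:(1,3)->(1,4)
Step 4: p0:escaped | p1:escaped | p2:(1,4)->(1,5)->EXIT
Exit steps: [1, 2, 4]
First to escape: p0 at step 1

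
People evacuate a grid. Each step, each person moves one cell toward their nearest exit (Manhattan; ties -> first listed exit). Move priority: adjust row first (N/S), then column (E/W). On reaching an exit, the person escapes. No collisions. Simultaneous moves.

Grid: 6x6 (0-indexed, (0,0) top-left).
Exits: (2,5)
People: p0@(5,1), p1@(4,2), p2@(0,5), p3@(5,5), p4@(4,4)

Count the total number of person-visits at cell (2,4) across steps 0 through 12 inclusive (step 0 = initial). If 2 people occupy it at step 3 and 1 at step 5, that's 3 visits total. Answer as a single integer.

Step 0: p0@(5,1) p1@(4,2) p2@(0,5) p3@(5,5) p4@(4,4) -> at (2,4): 0 [-], cum=0
Step 1: p0@(4,1) p1@(3,2) p2@(1,5) p3@(4,5) p4@(3,4) -> at (2,4): 0 [-], cum=0
Step 2: p0@(3,1) p1@(2,2) p2@ESC p3@(3,5) p4@(2,4) -> at (2,4): 1 [p4], cum=1
Step 3: p0@(2,1) p1@(2,3) p2@ESC p3@ESC p4@ESC -> at (2,4): 0 [-], cum=1
Step 4: p0@(2,2) p1@(2,4) p2@ESC p3@ESC p4@ESC -> at (2,4): 1 [p1], cum=2
Step 5: p0@(2,3) p1@ESC p2@ESC p3@ESC p4@ESC -> at (2,4): 0 [-], cum=2
Step 6: p0@(2,4) p1@ESC p2@ESC p3@ESC p4@ESC -> at (2,4): 1 [p0], cum=3
Step 7: p0@ESC p1@ESC p2@ESC p3@ESC p4@ESC -> at (2,4): 0 [-], cum=3
Total visits = 3

Answer: 3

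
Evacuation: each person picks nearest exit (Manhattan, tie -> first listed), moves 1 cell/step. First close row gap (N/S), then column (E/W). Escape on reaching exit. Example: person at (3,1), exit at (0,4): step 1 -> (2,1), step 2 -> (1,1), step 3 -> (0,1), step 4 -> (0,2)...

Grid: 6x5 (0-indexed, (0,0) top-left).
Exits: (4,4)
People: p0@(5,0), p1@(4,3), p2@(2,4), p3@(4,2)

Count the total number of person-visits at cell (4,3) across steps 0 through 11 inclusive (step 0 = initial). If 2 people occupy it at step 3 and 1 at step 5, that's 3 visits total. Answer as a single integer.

Answer: 3

Derivation:
Step 0: p0@(5,0) p1@(4,3) p2@(2,4) p3@(4,2) -> at (4,3): 1 [p1], cum=1
Step 1: p0@(4,0) p1@ESC p2@(3,4) p3@(4,3) -> at (4,3): 1 [p3], cum=2
Step 2: p0@(4,1) p1@ESC p2@ESC p3@ESC -> at (4,3): 0 [-], cum=2
Step 3: p0@(4,2) p1@ESC p2@ESC p3@ESC -> at (4,3): 0 [-], cum=2
Step 4: p0@(4,3) p1@ESC p2@ESC p3@ESC -> at (4,3): 1 [p0], cum=3
Step 5: p0@ESC p1@ESC p2@ESC p3@ESC -> at (4,3): 0 [-], cum=3
Total visits = 3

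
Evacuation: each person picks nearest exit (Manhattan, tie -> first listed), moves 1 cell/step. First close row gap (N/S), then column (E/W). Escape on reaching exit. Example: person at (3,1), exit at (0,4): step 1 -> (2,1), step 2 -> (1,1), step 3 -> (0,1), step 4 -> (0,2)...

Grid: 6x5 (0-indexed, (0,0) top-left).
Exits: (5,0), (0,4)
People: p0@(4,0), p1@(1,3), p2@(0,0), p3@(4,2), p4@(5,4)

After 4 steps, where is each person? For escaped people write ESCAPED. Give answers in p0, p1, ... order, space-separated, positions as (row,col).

Step 1: p0:(4,0)->(5,0)->EXIT | p1:(1,3)->(0,3) | p2:(0,0)->(0,1) | p3:(4,2)->(5,2) | p4:(5,4)->(5,3)
Step 2: p0:escaped | p1:(0,3)->(0,4)->EXIT | p2:(0,1)->(0,2) | p3:(5,2)->(5,1) | p4:(5,3)->(5,2)
Step 3: p0:escaped | p1:escaped | p2:(0,2)->(0,3) | p3:(5,1)->(5,0)->EXIT | p4:(5,2)->(5,1)
Step 4: p0:escaped | p1:escaped | p2:(0,3)->(0,4)->EXIT | p3:escaped | p4:(5,1)->(5,0)->EXIT

ESCAPED ESCAPED ESCAPED ESCAPED ESCAPED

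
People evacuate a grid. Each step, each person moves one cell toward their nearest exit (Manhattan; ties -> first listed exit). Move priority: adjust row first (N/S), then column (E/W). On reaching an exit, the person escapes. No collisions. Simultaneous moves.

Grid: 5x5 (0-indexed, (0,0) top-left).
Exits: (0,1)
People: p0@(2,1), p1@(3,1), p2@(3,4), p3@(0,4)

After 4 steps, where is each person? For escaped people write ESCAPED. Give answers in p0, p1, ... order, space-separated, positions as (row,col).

Step 1: p0:(2,1)->(1,1) | p1:(3,1)->(2,1) | p2:(3,4)->(2,4) | p3:(0,4)->(0,3)
Step 2: p0:(1,1)->(0,1)->EXIT | p1:(2,1)->(1,1) | p2:(2,4)->(1,4) | p3:(0,3)->(0,2)
Step 3: p0:escaped | p1:(1,1)->(0,1)->EXIT | p2:(1,4)->(0,4) | p3:(0,2)->(0,1)->EXIT
Step 4: p0:escaped | p1:escaped | p2:(0,4)->(0,3) | p3:escaped

ESCAPED ESCAPED (0,3) ESCAPED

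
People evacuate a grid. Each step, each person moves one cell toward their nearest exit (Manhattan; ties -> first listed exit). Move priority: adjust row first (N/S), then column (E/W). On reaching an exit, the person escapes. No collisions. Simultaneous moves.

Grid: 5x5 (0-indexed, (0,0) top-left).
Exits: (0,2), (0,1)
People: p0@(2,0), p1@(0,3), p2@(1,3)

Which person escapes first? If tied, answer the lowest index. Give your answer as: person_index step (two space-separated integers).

Step 1: p0:(2,0)->(1,0) | p1:(0,3)->(0,2)->EXIT | p2:(1,3)->(0,3)
Step 2: p0:(1,0)->(0,0) | p1:escaped | p2:(0,3)->(0,2)->EXIT
Step 3: p0:(0,0)->(0,1)->EXIT | p1:escaped | p2:escaped
Exit steps: [3, 1, 2]
First to escape: p1 at step 1

Answer: 1 1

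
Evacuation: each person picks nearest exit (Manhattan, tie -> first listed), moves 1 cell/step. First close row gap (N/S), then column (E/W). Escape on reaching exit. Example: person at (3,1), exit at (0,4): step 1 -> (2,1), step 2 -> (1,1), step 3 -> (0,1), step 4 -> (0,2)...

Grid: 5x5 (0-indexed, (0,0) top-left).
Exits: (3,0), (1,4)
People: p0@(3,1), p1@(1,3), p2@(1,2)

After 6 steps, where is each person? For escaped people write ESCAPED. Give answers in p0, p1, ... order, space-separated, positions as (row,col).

Step 1: p0:(3,1)->(3,0)->EXIT | p1:(1,3)->(1,4)->EXIT | p2:(1,2)->(1,3)
Step 2: p0:escaped | p1:escaped | p2:(1,3)->(1,4)->EXIT

ESCAPED ESCAPED ESCAPED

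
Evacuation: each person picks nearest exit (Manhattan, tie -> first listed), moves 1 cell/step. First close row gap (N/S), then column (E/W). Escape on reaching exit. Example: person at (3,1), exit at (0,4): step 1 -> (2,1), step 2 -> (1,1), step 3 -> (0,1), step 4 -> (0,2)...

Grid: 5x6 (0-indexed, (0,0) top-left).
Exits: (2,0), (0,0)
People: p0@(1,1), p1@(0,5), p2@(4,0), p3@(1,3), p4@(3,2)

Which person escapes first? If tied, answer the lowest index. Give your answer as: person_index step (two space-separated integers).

Step 1: p0:(1,1)->(2,1) | p1:(0,5)->(0,4) | p2:(4,0)->(3,0) | p3:(1,3)->(2,3) | p4:(3,2)->(2,2)
Step 2: p0:(2,1)->(2,0)->EXIT | p1:(0,4)->(0,3) | p2:(3,0)->(2,0)->EXIT | p3:(2,3)->(2,2) | p4:(2,2)->(2,1)
Step 3: p0:escaped | p1:(0,3)->(0,2) | p2:escaped | p3:(2,2)->(2,1) | p4:(2,1)->(2,0)->EXIT
Step 4: p0:escaped | p1:(0,2)->(0,1) | p2:escaped | p3:(2,1)->(2,0)->EXIT | p4:escaped
Step 5: p0:escaped | p1:(0,1)->(0,0)->EXIT | p2:escaped | p3:escaped | p4:escaped
Exit steps: [2, 5, 2, 4, 3]
First to escape: p0 at step 2

Answer: 0 2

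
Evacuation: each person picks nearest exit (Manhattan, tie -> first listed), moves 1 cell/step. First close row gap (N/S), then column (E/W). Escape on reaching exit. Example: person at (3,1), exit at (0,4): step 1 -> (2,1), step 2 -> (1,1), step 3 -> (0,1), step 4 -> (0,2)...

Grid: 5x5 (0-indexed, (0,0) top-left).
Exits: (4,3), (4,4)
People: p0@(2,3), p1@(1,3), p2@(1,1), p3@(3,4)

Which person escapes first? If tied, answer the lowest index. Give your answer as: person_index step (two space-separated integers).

Step 1: p0:(2,3)->(3,3) | p1:(1,3)->(2,3) | p2:(1,1)->(2,1) | p3:(3,4)->(4,4)->EXIT
Step 2: p0:(3,3)->(4,3)->EXIT | p1:(2,3)->(3,3) | p2:(2,1)->(3,1) | p3:escaped
Step 3: p0:escaped | p1:(3,3)->(4,3)->EXIT | p2:(3,1)->(4,1) | p3:escaped
Step 4: p0:escaped | p1:escaped | p2:(4,1)->(4,2) | p3:escaped
Step 5: p0:escaped | p1:escaped | p2:(4,2)->(4,3)->EXIT | p3:escaped
Exit steps: [2, 3, 5, 1]
First to escape: p3 at step 1

Answer: 3 1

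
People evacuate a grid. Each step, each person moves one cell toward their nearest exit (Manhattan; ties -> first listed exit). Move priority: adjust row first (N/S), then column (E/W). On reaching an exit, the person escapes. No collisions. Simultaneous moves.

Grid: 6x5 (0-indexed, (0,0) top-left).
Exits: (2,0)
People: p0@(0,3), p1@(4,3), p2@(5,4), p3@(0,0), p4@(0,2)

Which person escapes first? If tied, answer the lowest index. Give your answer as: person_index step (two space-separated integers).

Step 1: p0:(0,3)->(1,3) | p1:(4,3)->(3,3) | p2:(5,4)->(4,4) | p3:(0,0)->(1,0) | p4:(0,2)->(1,2)
Step 2: p0:(1,3)->(2,3) | p1:(3,3)->(2,3) | p2:(4,4)->(3,4) | p3:(1,0)->(2,0)->EXIT | p4:(1,2)->(2,2)
Step 3: p0:(2,3)->(2,2) | p1:(2,3)->(2,2) | p2:(3,4)->(2,4) | p3:escaped | p4:(2,2)->(2,1)
Step 4: p0:(2,2)->(2,1) | p1:(2,2)->(2,1) | p2:(2,4)->(2,3) | p3:escaped | p4:(2,1)->(2,0)->EXIT
Step 5: p0:(2,1)->(2,0)->EXIT | p1:(2,1)->(2,0)->EXIT | p2:(2,3)->(2,2) | p3:escaped | p4:escaped
Step 6: p0:escaped | p1:escaped | p2:(2,2)->(2,1) | p3:escaped | p4:escaped
Step 7: p0:escaped | p1:escaped | p2:(2,1)->(2,0)->EXIT | p3:escaped | p4:escaped
Exit steps: [5, 5, 7, 2, 4]
First to escape: p3 at step 2

Answer: 3 2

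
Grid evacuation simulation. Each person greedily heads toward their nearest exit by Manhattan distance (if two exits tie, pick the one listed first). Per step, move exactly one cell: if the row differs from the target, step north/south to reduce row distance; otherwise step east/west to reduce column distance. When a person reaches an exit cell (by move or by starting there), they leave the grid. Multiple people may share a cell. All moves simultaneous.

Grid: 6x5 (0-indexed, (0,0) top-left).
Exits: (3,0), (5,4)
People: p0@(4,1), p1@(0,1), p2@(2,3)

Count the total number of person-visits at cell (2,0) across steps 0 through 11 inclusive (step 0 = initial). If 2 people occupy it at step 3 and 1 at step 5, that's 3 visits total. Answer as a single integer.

Answer: 0

Derivation:
Step 0: p0@(4,1) p1@(0,1) p2@(2,3) -> at (2,0): 0 [-], cum=0
Step 1: p0@(3,1) p1@(1,1) p2@(3,3) -> at (2,0): 0 [-], cum=0
Step 2: p0@ESC p1@(2,1) p2@(3,2) -> at (2,0): 0 [-], cum=0
Step 3: p0@ESC p1@(3,1) p2@(3,1) -> at (2,0): 0 [-], cum=0
Step 4: p0@ESC p1@ESC p2@ESC -> at (2,0): 0 [-], cum=0
Total visits = 0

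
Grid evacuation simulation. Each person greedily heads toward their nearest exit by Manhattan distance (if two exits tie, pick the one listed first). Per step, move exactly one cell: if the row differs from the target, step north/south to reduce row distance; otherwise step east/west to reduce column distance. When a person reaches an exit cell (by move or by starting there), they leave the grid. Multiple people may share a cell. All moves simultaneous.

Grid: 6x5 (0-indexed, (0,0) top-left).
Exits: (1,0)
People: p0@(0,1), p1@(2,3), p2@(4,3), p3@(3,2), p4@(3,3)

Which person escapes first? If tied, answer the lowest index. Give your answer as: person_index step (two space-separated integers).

Answer: 0 2

Derivation:
Step 1: p0:(0,1)->(1,1) | p1:(2,3)->(1,3) | p2:(4,3)->(3,3) | p3:(3,2)->(2,2) | p4:(3,3)->(2,3)
Step 2: p0:(1,1)->(1,0)->EXIT | p1:(1,3)->(1,2) | p2:(3,3)->(2,3) | p3:(2,2)->(1,2) | p4:(2,3)->(1,3)
Step 3: p0:escaped | p1:(1,2)->(1,1) | p2:(2,3)->(1,3) | p3:(1,2)->(1,1) | p4:(1,3)->(1,2)
Step 4: p0:escaped | p1:(1,1)->(1,0)->EXIT | p2:(1,3)->(1,2) | p3:(1,1)->(1,0)->EXIT | p4:(1,2)->(1,1)
Step 5: p0:escaped | p1:escaped | p2:(1,2)->(1,1) | p3:escaped | p4:(1,1)->(1,0)->EXIT
Step 6: p0:escaped | p1:escaped | p2:(1,1)->(1,0)->EXIT | p3:escaped | p4:escaped
Exit steps: [2, 4, 6, 4, 5]
First to escape: p0 at step 2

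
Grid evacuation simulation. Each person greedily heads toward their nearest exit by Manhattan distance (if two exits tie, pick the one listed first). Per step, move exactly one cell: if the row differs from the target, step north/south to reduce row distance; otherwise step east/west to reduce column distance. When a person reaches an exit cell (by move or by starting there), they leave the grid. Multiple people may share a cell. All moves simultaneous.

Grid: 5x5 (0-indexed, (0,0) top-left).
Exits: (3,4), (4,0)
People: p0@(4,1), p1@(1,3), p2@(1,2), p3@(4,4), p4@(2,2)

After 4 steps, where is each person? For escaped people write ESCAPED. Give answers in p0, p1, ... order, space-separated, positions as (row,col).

Step 1: p0:(4,1)->(4,0)->EXIT | p1:(1,3)->(2,3) | p2:(1,2)->(2,2) | p3:(4,4)->(3,4)->EXIT | p4:(2,2)->(3,2)
Step 2: p0:escaped | p1:(2,3)->(3,3) | p2:(2,2)->(3,2) | p3:escaped | p4:(3,2)->(3,3)
Step 3: p0:escaped | p1:(3,3)->(3,4)->EXIT | p2:(3,2)->(3,3) | p3:escaped | p4:(3,3)->(3,4)->EXIT
Step 4: p0:escaped | p1:escaped | p2:(3,3)->(3,4)->EXIT | p3:escaped | p4:escaped

ESCAPED ESCAPED ESCAPED ESCAPED ESCAPED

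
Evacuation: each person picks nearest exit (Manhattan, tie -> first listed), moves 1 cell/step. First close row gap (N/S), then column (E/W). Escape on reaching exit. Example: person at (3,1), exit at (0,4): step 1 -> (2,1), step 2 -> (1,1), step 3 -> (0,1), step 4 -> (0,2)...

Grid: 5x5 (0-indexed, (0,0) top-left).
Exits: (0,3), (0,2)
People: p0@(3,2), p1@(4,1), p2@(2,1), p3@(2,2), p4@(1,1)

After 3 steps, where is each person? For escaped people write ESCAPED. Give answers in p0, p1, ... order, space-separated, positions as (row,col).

Step 1: p0:(3,2)->(2,2) | p1:(4,1)->(3,1) | p2:(2,1)->(1,1) | p3:(2,2)->(1,2) | p4:(1,1)->(0,1)
Step 2: p0:(2,2)->(1,2) | p1:(3,1)->(2,1) | p2:(1,1)->(0,1) | p3:(1,2)->(0,2)->EXIT | p4:(0,1)->(0,2)->EXIT
Step 3: p0:(1,2)->(0,2)->EXIT | p1:(2,1)->(1,1) | p2:(0,1)->(0,2)->EXIT | p3:escaped | p4:escaped

ESCAPED (1,1) ESCAPED ESCAPED ESCAPED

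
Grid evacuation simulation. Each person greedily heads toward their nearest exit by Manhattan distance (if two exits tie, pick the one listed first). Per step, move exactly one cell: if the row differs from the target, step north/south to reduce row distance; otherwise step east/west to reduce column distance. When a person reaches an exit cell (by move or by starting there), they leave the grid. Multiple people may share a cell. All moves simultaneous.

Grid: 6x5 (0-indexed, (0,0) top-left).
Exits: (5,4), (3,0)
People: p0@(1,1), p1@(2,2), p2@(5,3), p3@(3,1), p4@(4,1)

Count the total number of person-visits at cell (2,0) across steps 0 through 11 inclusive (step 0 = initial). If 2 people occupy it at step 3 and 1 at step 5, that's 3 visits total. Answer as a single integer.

Answer: 0

Derivation:
Step 0: p0@(1,1) p1@(2,2) p2@(5,3) p3@(3,1) p4@(4,1) -> at (2,0): 0 [-], cum=0
Step 1: p0@(2,1) p1@(3,2) p2@ESC p3@ESC p4@(3,1) -> at (2,0): 0 [-], cum=0
Step 2: p0@(3,1) p1@(3,1) p2@ESC p3@ESC p4@ESC -> at (2,0): 0 [-], cum=0
Step 3: p0@ESC p1@ESC p2@ESC p3@ESC p4@ESC -> at (2,0): 0 [-], cum=0
Total visits = 0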